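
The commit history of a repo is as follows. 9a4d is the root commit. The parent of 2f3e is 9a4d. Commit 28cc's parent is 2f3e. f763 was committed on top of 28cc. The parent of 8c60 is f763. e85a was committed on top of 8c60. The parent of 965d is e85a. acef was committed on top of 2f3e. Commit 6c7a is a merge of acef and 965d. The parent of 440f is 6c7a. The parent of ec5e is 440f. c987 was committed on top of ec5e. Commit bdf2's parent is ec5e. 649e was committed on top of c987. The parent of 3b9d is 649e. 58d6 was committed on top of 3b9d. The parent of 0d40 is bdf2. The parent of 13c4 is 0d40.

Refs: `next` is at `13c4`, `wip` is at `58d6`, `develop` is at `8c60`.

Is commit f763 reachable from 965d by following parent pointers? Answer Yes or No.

Yes

Ancestors of 965d (commits reachable by following parents): {28cc, 2f3e, 8c60, 965d, 9a4d, e85a, f763}.
f763 is in that set, so it is an ancestor of 965d.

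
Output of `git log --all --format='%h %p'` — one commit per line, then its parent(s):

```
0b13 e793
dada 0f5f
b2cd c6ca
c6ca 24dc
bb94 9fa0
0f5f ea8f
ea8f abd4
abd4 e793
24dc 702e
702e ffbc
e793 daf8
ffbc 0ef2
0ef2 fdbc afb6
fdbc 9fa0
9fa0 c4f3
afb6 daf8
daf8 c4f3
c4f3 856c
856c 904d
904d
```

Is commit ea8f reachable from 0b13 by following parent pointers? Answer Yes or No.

No

Ancestors of 0b13: {0b13, 856c, 904d, c4f3, daf8, e793}.
ea8f is not in that set, so it is not an ancestor of 0b13.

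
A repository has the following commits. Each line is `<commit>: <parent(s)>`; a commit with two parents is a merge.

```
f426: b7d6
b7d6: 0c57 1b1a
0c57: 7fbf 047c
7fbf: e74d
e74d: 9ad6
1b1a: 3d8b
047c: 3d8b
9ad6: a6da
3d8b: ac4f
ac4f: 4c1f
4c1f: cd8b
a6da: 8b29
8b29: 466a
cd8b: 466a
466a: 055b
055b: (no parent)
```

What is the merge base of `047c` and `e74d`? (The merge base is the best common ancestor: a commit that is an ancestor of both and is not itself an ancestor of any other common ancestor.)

466a

Ancestors of 047c: {047c, 055b, 3d8b, 466a, 4c1f, ac4f, cd8b}.
Ancestors of e74d: {055b, 466a, 8b29, 9ad6, a6da, e74d}.
Common ancestors: {055b, 466a}.
Among these, 466a is not an ancestor of any other common ancestor — it is the merge base.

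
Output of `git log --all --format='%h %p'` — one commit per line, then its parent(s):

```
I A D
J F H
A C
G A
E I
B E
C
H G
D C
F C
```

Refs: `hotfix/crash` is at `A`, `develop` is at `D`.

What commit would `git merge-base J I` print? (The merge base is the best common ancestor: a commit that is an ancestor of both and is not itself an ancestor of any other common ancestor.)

A

Ancestors of J: {A, C, F, G, H, J}.
Ancestors of I: {A, C, D, I}.
Common ancestors: {A, C}.
Among these, A is not an ancestor of any other common ancestor — it is the merge base.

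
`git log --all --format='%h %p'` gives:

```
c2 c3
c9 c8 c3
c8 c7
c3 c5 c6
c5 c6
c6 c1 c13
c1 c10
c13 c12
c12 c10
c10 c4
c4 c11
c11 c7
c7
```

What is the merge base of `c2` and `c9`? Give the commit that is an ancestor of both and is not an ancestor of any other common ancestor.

Ancestors of c2: {c1, c10, c11, c12, c13, c2, c3, c4, c5, c6, c7}.
Ancestors of c9: {c1, c10, c11, c12, c13, c3, c4, c5, c6, c7, c8, c9}.
Common ancestors: {c1, c10, c11, c12, c13, c3, c4, c5, c6, c7}.
Among these, c3 is not an ancestor of any other common ancestor — it is the merge base.

c3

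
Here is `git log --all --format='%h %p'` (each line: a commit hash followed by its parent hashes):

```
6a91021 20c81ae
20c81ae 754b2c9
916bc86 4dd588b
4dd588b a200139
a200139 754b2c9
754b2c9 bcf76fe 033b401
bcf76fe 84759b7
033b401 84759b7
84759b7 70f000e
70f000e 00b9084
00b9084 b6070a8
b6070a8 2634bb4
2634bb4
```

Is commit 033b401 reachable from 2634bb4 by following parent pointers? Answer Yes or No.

Ancestors of 2634bb4: {2634bb4}.
033b401 is not in that set, so it is not an ancestor of 2634bb4.

No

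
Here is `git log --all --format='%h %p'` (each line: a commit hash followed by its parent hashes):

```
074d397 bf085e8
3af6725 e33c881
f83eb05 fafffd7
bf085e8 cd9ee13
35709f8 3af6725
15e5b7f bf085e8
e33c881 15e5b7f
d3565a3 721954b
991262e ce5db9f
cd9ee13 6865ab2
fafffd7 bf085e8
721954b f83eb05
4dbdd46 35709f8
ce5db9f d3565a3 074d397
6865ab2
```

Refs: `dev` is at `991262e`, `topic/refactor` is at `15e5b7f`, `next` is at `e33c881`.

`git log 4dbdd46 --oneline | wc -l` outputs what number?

8

Walking parent pointers from 4dbdd46: reachable set = {15e5b7f, 35709f8, 3af6725, 4dbdd46, 6865ab2, bf085e8, cd9ee13, e33c881}.
That is 8 commits.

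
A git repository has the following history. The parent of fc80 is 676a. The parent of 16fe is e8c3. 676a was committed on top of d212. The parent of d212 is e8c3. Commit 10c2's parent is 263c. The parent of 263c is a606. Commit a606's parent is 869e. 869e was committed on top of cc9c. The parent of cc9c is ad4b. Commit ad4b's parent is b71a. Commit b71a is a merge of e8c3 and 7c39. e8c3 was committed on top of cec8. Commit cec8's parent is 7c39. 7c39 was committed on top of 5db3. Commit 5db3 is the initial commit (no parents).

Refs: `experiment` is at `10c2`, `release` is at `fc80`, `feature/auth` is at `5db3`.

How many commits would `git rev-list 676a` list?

Walking parent pointers from 676a: reachable set = {5db3, 676a, 7c39, cec8, d212, e8c3}.
That is 6 commits.

6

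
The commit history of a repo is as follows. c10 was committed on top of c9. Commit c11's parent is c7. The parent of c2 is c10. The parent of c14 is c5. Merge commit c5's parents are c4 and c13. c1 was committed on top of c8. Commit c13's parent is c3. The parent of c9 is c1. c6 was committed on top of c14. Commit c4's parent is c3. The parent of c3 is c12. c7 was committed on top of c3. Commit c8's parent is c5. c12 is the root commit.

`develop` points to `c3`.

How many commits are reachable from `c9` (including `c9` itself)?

8

Walking parent pointers from c9: reachable set = {c1, c12, c13, c3, c4, c5, c8, c9}.
That is 8 commits.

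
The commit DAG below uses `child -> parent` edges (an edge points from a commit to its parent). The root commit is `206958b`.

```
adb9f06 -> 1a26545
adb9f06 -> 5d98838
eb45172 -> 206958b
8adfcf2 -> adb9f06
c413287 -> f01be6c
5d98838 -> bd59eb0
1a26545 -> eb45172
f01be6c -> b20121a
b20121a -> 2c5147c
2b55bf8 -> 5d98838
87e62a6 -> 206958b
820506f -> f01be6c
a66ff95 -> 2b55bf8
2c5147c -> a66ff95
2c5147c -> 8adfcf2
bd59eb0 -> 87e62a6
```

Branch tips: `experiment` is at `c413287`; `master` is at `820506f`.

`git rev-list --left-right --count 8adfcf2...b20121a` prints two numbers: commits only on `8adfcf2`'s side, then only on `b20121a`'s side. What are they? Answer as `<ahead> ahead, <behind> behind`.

0 ahead, 4 behind

Reachable from 8adfcf2: {1a26545, 206958b, 5d98838, 87e62a6, 8adfcf2, adb9f06, bd59eb0, eb45172}.
Reachable from b20121a: {1a26545, 206958b, 2b55bf8, 2c5147c, 5d98838, 87e62a6, 8adfcf2, a66ff95, adb9f06, b20121a, bd59eb0, eb45172}.
Only in 8adfcf2's history (ahead): {} — 0.
Only in b20121a's history (behind): {2b55bf8, 2c5147c, a66ff95, b20121a} — 4.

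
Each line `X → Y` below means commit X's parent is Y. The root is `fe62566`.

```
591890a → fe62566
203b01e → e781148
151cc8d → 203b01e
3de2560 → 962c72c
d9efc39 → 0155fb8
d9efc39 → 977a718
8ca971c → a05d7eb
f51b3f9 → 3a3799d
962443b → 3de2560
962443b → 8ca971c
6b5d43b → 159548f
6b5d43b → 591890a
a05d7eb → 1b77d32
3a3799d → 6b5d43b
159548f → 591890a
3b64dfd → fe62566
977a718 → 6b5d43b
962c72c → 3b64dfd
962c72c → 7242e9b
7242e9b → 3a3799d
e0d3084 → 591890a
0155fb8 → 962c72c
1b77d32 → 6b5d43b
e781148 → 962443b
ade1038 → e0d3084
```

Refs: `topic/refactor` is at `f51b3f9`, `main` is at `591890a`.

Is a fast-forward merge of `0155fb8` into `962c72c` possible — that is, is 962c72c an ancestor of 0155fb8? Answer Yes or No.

Yes

A fast-forward from 962c72c to 0155fb8 is possible iff 962c72c is an ancestor of 0155fb8.
Ancestors of 0155fb8: {0155fb8, 159548f, 3a3799d, 3b64dfd, 591890a, 6b5d43b, 7242e9b, 962c72c, fe62566}.
962c72c is among them, so fast-forward is possible.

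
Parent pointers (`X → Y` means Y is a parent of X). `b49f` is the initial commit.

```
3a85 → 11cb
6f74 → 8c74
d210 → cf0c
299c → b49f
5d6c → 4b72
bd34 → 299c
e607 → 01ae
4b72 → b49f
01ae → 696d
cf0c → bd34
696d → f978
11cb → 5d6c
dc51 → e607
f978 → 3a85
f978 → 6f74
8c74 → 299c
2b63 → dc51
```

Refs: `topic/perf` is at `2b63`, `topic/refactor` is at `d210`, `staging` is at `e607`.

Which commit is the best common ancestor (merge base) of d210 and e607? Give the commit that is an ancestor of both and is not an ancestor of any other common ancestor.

299c

Ancestors of d210: {299c, b49f, bd34, cf0c, d210}.
Ancestors of e607: {01ae, 11cb, 299c, 3a85, 4b72, 5d6c, 696d, 6f74, 8c74, b49f, e607, f978}.
Common ancestors: {299c, b49f}.
Among these, 299c is not an ancestor of any other common ancestor — it is the merge base.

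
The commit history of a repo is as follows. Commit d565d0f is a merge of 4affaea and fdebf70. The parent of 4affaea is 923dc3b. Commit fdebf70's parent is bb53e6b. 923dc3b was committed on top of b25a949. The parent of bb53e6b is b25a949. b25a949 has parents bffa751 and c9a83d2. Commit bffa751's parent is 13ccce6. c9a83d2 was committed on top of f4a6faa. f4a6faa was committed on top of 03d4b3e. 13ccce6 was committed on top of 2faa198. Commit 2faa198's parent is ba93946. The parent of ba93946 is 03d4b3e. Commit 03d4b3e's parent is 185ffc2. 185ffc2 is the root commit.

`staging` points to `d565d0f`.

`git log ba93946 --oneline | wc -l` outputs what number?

Walking parent pointers from ba93946: reachable set = {03d4b3e, 185ffc2, ba93946}.
That is 3 commits.

3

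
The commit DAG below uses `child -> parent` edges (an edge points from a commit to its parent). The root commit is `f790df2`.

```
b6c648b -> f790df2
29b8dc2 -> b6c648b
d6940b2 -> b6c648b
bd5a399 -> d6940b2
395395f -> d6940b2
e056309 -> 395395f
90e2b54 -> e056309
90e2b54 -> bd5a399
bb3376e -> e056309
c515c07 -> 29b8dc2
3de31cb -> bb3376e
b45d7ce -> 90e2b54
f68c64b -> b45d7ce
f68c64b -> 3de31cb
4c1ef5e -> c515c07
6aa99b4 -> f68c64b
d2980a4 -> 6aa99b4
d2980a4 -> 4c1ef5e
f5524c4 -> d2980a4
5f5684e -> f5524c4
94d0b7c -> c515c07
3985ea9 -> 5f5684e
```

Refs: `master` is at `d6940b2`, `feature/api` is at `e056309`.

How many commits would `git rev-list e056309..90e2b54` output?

Reachable from 90e2b54: {395395f, 90e2b54, b6c648b, bd5a399, d6940b2, e056309, f790df2}.
Reachable from e056309: {395395f, b6c648b, d6940b2, e056309, f790df2}.
In 90e2b54's history but not e056309's: {90e2b54, bd5a399} — 2 commits.

2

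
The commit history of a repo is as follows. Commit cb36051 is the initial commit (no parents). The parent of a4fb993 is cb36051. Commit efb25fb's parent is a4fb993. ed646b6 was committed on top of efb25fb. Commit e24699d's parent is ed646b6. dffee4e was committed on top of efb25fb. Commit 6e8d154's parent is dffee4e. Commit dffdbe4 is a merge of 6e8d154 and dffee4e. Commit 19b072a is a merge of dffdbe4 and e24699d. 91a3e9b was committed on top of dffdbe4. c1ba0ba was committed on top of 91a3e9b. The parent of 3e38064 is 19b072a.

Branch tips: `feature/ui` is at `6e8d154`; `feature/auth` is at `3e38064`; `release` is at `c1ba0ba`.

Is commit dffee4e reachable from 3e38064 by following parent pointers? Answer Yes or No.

Yes

Ancestors of 3e38064 (commits reachable by following parents): {19b072a, 3e38064, 6e8d154, a4fb993, cb36051, dffdbe4, dffee4e, e24699d, ed646b6, efb25fb}.
dffee4e is in that set, so it is an ancestor of 3e38064.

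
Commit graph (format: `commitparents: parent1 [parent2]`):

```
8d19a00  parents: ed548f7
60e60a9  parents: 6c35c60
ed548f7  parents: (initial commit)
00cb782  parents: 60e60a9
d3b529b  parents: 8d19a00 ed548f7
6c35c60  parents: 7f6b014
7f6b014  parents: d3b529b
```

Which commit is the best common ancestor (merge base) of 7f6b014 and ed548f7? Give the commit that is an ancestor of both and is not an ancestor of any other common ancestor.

ed548f7

Ancestors of 7f6b014: {7f6b014, 8d19a00, d3b529b, ed548f7}.
Ancestors of ed548f7: {ed548f7}.
Common ancestors: {ed548f7}.
The only common ancestor is ed548f7, so it is the merge base.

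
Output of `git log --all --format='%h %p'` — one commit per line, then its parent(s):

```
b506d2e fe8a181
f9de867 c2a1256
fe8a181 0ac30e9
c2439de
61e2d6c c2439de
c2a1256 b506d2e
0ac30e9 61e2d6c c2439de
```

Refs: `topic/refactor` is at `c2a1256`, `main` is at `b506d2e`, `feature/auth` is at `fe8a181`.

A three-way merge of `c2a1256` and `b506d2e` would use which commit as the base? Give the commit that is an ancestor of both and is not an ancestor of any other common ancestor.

Ancestors of c2a1256: {0ac30e9, 61e2d6c, b506d2e, c2439de, c2a1256, fe8a181}.
Ancestors of b506d2e: {0ac30e9, 61e2d6c, b506d2e, c2439de, fe8a181}.
Common ancestors: {0ac30e9, 61e2d6c, b506d2e, c2439de, fe8a181}.
Among these, b506d2e is not an ancestor of any other common ancestor — it is the merge base.

b506d2e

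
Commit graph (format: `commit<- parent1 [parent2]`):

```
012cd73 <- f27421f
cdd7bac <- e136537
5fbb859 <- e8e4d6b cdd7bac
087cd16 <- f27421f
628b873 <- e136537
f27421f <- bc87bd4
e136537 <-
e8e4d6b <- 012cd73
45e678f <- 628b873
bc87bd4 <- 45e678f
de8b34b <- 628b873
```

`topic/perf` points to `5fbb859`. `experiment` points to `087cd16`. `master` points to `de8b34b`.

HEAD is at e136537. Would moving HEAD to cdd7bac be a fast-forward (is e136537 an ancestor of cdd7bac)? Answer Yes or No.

Yes

A fast-forward from e136537 to cdd7bac is possible iff e136537 is an ancestor of cdd7bac.
Ancestors of cdd7bac: {cdd7bac, e136537}.
e136537 is among them, so fast-forward is possible.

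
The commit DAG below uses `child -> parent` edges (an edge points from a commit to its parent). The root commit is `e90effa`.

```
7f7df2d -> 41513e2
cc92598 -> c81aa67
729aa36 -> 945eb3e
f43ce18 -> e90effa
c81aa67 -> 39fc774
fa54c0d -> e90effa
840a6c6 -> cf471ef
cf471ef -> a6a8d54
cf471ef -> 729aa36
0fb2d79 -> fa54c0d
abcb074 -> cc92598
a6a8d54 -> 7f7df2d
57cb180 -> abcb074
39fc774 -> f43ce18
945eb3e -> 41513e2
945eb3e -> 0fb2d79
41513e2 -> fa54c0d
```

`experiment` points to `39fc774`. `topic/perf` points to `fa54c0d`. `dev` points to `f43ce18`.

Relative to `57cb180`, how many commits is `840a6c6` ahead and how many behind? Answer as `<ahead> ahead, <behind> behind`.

Reachable from 840a6c6: {0fb2d79, 41513e2, 729aa36, 7f7df2d, 840a6c6, 945eb3e, a6a8d54, cf471ef, e90effa, fa54c0d}.
Reachable from 57cb180: {39fc774, 57cb180, abcb074, c81aa67, cc92598, e90effa, f43ce18}.
Only in 840a6c6's history (ahead): {0fb2d79, 41513e2, 729aa36, 7f7df2d, 840a6c6, 945eb3e, a6a8d54, cf471ef, fa54c0d} — 9.
Only in 57cb180's history (behind): {39fc774, 57cb180, abcb074, c81aa67, cc92598, f43ce18} — 6.

9 ahead, 6 behind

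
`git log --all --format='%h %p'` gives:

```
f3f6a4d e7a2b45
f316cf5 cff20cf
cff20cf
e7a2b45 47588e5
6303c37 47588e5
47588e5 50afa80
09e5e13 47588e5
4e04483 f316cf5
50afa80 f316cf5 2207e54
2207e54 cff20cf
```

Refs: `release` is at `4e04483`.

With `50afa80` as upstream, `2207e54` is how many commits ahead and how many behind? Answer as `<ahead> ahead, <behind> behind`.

0 ahead, 2 behind

Reachable from 2207e54: {2207e54, cff20cf}.
Reachable from 50afa80: {2207e54, 50afa80, cff20cf, f316cf5}.
Only in 2207e54's history (ahead): {} — 0.
Only in 50afa80's history (behind): {50afa80, f316cf5} — 2.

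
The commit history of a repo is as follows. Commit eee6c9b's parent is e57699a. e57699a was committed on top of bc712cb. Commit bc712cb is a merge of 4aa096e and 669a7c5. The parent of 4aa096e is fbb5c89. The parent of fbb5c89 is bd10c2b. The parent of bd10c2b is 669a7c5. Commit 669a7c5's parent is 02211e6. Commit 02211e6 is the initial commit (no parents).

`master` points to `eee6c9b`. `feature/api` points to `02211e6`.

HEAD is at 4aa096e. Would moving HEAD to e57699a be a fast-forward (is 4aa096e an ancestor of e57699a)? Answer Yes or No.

Yes

A fast-forward from 4aa096e to e57699a is possible iff 4aa096e is an ancestor of e57699a.
Ancestors of e57699a: {02211e6, 4aa096e, 669a7c5, bc712cb, bd10c2b, e57699a, fbb5c89}.
4aa096e is among them, so fast-forward is possible.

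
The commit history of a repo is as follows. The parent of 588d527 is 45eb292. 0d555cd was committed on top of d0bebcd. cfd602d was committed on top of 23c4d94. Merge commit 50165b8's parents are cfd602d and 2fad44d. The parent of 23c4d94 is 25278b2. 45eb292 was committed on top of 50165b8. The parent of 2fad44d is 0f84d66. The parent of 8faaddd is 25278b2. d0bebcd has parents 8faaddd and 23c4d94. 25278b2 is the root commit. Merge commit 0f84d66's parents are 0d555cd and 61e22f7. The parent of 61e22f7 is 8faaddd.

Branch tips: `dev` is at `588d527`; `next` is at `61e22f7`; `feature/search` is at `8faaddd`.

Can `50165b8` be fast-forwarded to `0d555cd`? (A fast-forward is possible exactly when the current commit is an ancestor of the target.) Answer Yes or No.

A fast-forward from 50165b8 to 0d555cd is possible iff 50165b8 is an ancestor of 0d555cd.
Ancestors of 0d555cd: {0d555cd, 23c4d94, 25278b2, 8faaddd, d0bebcd}.
50165b8 is not among them, so fast-forward is not possible.

No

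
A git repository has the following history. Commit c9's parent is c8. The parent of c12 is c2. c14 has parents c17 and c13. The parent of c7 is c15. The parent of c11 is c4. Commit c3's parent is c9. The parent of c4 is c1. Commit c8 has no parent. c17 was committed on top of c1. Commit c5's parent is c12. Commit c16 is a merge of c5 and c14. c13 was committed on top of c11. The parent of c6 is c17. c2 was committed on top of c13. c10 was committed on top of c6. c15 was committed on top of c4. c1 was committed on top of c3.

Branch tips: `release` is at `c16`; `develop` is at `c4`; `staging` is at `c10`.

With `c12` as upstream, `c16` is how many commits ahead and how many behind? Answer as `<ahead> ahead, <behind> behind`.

4 ahead, 0 behind

Reachable from c16: {c1, c11, c12, c13, c14, c16, c17, c2, c3, c4, c5, c8, c9}.
Reachable from c12: {c1, c11, c12, c13, c2, c3, c4, c8, c9}.
Only in c16's history (ahead): {c14, c16, c17, c5} — 4.
Only in c12's history (behind): {} — 0.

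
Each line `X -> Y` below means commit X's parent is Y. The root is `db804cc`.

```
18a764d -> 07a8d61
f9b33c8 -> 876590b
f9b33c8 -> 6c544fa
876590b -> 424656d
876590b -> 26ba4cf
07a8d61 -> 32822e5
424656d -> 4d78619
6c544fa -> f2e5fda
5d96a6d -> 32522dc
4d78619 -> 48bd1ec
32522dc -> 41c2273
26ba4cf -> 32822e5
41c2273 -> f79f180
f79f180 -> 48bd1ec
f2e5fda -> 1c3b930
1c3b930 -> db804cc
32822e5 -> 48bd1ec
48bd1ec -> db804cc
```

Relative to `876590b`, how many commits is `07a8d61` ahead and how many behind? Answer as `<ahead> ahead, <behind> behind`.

1 ahead, 4 behind

Reachable from 07a8d61: {07a8d61, 32822e5, 48bd1ec, db804cc}.
Reachable from 876590b: {26ba4cf, 32822e5, 424656d, 48bd1ec, 4d78619, 876590b, db804cc}.
Only in 07a8d61's history (ahead): {07a8d61} — 1.
Only in 876590b's history (behind): {26ba4cf, 424656d, 4d78619, 876590b} — 4.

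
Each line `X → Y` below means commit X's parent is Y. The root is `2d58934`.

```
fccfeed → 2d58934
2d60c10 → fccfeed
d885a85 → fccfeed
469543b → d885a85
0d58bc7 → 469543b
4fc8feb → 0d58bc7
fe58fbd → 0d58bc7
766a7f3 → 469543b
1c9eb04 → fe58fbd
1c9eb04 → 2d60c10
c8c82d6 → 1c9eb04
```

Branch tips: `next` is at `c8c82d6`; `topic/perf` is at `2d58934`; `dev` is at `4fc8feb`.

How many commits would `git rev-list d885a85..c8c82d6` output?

Reachable from c8c82d6: {0d58bc7, 1c9eb04, 2d58934, 2d60c10, 469543b, c8c82d6, d885a85, fccfeed, fe58fbd}.
Reachable from d885a85: {2d58934, d885a85, fccfeed}.
In c8c82d6's history but not d885a85's: {0d58bc7, 1c9eb04, 2d60c10, 469543b, c8c82d6, fe58fbd} — 6 commits.

6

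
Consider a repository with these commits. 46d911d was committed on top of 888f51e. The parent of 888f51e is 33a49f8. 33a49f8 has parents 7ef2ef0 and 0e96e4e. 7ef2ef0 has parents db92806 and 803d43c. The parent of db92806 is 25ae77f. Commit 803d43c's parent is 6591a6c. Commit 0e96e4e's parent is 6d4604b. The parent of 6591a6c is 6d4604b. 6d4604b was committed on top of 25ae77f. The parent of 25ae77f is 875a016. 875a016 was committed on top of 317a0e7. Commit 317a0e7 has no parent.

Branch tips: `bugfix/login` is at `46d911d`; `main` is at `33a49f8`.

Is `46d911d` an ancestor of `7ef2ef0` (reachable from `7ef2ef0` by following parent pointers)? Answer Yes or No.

No

Ancestors of 7ef2ef0: {25ae77f, 317a0e7, 6591a6c, 6d4604b, 7ef2ef0, 803d43c, 875a016, db92806}.
46d911d is not in that set, so it is not an ancestor of 7ef2ef0.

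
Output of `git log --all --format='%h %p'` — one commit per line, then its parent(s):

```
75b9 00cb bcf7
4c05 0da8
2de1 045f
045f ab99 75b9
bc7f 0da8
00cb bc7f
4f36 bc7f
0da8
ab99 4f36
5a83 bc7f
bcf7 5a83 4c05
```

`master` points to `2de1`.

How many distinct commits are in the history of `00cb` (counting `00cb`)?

3

Walking parent pointers from 00cb: reachable set = {00cb, 0da8, bc7f}.
That is 3 commits.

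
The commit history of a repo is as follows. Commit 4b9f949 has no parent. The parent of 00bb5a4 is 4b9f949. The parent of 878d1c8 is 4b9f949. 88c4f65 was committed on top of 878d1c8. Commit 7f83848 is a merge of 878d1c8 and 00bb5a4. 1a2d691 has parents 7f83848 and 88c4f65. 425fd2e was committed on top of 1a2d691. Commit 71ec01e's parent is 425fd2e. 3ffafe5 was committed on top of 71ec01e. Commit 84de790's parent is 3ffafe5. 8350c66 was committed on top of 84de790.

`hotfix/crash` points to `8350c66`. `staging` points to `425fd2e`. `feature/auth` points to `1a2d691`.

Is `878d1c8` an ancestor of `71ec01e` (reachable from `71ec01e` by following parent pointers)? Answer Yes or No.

Yes

Ancestors of 71ec01e (commits reachable by following parents): {00bb5a4, 1a2d691, 425fd2e, 4b9f949, 71ec01e, 7f83848, 878d1c8, 88c4f65}.
878d1c8 is in that set, so it is an ancestor of 71ec01e.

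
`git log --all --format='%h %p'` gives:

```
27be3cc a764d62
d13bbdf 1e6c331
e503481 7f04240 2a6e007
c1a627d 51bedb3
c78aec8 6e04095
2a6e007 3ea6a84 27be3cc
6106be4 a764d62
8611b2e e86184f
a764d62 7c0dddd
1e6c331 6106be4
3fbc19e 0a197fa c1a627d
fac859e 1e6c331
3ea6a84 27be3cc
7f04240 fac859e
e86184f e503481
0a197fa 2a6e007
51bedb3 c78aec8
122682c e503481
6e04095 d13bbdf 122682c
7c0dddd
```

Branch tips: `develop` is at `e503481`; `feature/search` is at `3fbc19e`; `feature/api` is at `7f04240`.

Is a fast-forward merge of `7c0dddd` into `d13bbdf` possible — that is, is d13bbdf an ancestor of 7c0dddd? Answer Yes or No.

No

A fast-forward from d13bbdf to 7c0dddd is possible iff d13bbdf is an ancestor of 7c0dddd.
Ancestors of 7c0dddd: {7c0dddd}.
d13bbdf is not among them, so fast-forward is not possible.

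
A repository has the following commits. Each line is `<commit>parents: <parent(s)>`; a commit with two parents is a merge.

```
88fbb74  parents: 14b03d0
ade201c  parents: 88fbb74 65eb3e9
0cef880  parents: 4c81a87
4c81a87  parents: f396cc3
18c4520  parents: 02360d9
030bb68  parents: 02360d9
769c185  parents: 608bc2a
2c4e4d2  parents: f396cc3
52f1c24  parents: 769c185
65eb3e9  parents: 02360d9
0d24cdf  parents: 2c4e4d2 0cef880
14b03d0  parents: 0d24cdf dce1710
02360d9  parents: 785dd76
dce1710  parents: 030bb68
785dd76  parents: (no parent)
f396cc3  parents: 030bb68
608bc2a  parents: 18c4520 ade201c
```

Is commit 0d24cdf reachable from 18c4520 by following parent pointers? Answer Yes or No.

No

Ancestors of 18c4520: {02360d9, 18c4520, 785dd76}.
0d24cdf is not in that set, so it is not an ancestor of 18c4520.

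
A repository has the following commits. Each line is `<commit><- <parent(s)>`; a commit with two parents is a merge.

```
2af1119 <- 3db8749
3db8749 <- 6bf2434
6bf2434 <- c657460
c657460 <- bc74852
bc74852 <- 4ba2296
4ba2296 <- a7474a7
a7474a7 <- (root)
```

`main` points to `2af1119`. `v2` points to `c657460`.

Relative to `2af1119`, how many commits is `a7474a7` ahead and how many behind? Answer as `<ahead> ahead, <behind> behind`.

Reachable from a7474a7: {a7474a7}.
Reachable from 2af1119: {2af1119, 3db8749, 4ba2296, 6bf2434, a7474a7, bc74852, c657460}.
Only in a7474a7's history (ahead): {} — 0.
Only in 2af1119's history (behind): {2af1119, 3db8749, 4ba2296, 6bf2434, bc74852, c657460} — 6.

0 ahead, 6 behind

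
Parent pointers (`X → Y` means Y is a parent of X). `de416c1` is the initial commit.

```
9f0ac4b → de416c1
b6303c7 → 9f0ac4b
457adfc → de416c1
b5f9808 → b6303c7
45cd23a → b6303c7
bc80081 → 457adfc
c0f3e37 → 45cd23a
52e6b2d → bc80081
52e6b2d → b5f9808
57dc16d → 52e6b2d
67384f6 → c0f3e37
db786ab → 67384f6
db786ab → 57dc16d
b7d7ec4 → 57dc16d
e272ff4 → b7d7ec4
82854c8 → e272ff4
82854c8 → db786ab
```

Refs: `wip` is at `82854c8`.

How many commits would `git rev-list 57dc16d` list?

Walking parent pointers from 57dc16d: reachable set = {457adfc, 52e6b2d, 57dc16d, 9f0ac4b, b5f9808, b6303c7, bc80081, de416c1}.
That is 8 commits.

8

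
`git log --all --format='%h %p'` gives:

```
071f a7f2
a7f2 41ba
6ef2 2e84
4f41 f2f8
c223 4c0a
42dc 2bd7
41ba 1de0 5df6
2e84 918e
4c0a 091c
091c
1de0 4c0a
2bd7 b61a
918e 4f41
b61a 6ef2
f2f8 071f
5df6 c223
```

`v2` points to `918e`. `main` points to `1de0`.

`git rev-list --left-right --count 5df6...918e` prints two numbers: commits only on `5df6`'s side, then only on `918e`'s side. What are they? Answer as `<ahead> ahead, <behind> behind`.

Reachable from 5df6: {091c, 4c0a, 5df6, c223}.
Reachable from 918e: {071f, 091c, 1de0, 41ba, 4c0a, 4f41, 5df6, 918e, a7f2, c223, f2f8}.
Only in 5df6's history (ahead): {} — 0.
Only in 918e's history (behind): {071f, 1de0, 41ba, 4f41, 918e, a7f2, f2f8} — 7.

0 ahead, 7 behind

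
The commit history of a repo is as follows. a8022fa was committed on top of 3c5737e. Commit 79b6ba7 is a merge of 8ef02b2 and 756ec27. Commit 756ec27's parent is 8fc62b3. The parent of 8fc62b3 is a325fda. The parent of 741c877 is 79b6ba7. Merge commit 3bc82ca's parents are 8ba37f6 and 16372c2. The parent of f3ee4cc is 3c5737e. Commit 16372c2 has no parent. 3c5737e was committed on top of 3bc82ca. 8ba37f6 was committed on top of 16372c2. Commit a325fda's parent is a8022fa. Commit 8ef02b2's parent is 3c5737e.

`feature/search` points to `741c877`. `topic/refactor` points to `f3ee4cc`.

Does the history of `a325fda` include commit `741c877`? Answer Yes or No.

No

Ancestors of a325fda: {16372c2, 3bc82ca, 3c5737e, 8ba37f6, a325fda, a8022fa}.
741c877 is not in that set, so it is not an ancestor of a325fda.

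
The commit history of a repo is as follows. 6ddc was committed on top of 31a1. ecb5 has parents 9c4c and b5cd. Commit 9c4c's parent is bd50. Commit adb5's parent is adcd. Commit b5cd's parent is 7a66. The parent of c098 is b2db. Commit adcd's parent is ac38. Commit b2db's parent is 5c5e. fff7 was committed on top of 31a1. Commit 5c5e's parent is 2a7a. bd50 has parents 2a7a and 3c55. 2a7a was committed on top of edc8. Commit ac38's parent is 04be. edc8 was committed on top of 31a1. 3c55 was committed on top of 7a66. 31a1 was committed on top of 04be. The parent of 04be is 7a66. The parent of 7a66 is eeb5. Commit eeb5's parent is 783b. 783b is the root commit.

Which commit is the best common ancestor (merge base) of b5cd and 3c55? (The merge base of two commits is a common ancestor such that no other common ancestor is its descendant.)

Ancestors of b5cd: {783b, 7a66, b5cd, eeb5}.
Ancestors of 3c55: {3c55, 783b, 7a66, eeb5}.
Common ancestors: {783b, 7a66, eeb5}.
Among these, 7a66 is not an ancestor of any other common ancestor — it is the merge base.

7a66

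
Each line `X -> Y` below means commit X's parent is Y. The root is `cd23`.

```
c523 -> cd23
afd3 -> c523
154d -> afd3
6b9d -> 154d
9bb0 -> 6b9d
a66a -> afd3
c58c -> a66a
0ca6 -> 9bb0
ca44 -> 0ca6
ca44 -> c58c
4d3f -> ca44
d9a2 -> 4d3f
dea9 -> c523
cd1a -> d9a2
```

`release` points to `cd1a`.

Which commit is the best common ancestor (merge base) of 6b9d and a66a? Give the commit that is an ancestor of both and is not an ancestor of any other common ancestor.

afd3

Ancestors of 6b9d: {154d, 6b9d, afd3, c523, cd23}.
Ancestors of a66a: {a66a, afd3, c523, cd23}.
Common ancestors: {afd3, c523, cd23}.
Among these, afd3 is not an ancestor of any other common ancestor — it is the merge base.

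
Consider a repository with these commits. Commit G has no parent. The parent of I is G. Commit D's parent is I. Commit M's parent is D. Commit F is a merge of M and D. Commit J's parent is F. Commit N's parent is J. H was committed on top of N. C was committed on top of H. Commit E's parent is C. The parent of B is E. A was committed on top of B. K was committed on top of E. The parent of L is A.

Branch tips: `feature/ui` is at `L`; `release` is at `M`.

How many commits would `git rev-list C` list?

Walking parent pointers from C: reachable set = {C, D, F, G, H, I, J, M, N}.
That is 9 commits.

9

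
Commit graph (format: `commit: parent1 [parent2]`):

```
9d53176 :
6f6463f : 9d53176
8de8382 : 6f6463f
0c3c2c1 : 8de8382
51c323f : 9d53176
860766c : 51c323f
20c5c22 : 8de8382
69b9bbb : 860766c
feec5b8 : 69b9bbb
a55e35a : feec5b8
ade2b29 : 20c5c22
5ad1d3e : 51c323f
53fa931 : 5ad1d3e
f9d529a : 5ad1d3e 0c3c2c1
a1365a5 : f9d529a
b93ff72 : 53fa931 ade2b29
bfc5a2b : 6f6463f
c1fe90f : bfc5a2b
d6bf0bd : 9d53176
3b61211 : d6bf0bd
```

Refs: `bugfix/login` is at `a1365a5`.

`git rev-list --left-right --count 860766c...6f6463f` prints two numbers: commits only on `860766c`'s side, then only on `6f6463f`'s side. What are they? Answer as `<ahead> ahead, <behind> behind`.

2 ahead, 1 behind

Reachable from 860766c: {51c323f, 860766c, 9d53176}.
Reachable from 6f6463f: {6f6463f, 9d53176}.
Only in 860766c's history (ahead): {51c323f, 860766c} — 2.
Only in 6f6463f's history (behind): {6f6463f} — 1.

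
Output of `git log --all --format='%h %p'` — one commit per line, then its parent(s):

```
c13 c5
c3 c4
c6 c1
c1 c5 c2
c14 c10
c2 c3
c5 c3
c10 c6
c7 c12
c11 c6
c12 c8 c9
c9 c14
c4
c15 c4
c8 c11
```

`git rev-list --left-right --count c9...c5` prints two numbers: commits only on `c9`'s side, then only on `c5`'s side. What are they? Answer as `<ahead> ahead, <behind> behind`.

Reachable from c9: {c1, c10, c14, c2, c3, c4, c5, c6, c9}.
Reachable from c5: {c3, c4, c5}.
Only in c9's history (ahead): {c1, c10, c14, c2, c6, c9} — 6.
Only in c5's history (behind): {} — 0.

6 ahead, 0 behind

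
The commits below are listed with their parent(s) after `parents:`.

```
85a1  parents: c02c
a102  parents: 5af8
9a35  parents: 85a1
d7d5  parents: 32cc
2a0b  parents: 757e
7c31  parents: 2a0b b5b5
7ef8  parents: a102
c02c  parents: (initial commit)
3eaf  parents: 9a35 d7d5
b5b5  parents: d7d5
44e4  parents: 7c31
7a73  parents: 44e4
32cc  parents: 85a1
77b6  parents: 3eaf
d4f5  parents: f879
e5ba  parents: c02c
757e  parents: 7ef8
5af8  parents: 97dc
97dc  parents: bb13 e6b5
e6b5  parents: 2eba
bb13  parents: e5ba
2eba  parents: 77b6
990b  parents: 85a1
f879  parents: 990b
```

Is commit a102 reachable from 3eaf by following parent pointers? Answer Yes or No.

No

Ancestors of 3eaf: {32cc, 3eaf, 85a1, 9a35, c02c, d7d5}.
a102 is not in that set, so it is not an ancestor of 3eaf.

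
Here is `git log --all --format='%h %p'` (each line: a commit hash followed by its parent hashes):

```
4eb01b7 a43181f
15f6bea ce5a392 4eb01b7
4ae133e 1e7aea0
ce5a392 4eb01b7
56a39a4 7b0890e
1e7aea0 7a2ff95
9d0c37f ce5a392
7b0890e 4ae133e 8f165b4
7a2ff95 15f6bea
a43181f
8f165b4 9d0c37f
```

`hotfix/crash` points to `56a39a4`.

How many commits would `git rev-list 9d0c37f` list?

Walking parent pointers from 9d0c37f: reachable set = {4eb01b7, 9d0c37f, a43181f, ce5a392}.
That is 4 commits.

4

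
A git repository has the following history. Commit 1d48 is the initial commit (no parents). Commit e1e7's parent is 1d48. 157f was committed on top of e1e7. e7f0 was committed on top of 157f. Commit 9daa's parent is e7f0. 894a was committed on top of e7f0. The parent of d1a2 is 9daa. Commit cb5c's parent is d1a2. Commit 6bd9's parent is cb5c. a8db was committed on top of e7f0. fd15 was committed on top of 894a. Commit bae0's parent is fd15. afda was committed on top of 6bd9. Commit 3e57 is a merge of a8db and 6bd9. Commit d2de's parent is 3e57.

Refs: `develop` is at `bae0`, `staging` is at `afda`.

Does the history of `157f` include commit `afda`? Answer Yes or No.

No

Ancestors of 157f: {157f, 1d48, e1e7}.
afda is not in that set, so it is not an ancestor of 157f.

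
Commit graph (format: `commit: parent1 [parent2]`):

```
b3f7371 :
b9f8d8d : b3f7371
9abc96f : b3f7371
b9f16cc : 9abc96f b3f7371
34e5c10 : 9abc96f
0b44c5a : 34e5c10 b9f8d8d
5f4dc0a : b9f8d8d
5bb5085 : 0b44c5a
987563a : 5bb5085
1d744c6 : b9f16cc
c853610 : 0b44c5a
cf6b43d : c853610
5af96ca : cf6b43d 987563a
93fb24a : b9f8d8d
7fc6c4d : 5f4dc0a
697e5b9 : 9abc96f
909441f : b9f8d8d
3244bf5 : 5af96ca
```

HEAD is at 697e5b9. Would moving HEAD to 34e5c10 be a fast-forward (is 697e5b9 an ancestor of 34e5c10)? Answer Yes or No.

No

A fast-forward from 697e5b9 to 34e5c10 is possible iff 697e5b9 is an ancestor of 34e5c10.
Ancestors of 34e5c10: {34e5c10, 9abc96f, b3f7371}.
697e5b9 is not among them, so fast-forward is not possible.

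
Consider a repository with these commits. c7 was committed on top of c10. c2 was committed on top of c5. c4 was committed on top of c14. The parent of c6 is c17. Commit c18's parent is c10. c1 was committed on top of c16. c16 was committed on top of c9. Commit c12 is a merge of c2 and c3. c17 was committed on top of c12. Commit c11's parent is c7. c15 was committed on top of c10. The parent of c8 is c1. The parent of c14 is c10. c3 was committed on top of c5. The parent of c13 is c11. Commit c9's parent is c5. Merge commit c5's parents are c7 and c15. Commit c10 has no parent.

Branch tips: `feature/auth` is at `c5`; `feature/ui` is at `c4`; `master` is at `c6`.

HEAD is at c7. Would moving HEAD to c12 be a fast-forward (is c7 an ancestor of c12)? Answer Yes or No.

Yes

A fast-forward from c7 to c12 is possible iff c7 is an ancestor of c12.
Ancestors of c12: {c10, c12, c15, c2, c3, c5, c7}.
c7 is among them, so fast-forward is possible.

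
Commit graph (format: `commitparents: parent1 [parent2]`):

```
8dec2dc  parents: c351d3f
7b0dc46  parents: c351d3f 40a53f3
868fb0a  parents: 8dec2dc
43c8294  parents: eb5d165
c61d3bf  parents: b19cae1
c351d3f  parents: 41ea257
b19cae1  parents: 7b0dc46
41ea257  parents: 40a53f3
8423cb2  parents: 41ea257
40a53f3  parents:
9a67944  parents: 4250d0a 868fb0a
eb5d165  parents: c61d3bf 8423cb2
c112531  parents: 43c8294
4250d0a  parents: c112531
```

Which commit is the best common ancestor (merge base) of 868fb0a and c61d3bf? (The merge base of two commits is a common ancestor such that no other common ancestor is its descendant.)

Ancestors of 868fb0a: {40a53f3, 41ea257, 868fb0a, 8dec2dc, c351d3f}.
Ancestors of c61d3bf: {40a53f3, 41ea257, 7b0dc46, b19cae1, c351d3f, c61d3bf}.
Common ancestors: {40a53f3, 41ea257, c351d3f}.
Among these, c351d3f is not an ancestor of any other common ancestor — it is the merge base.

c351d3f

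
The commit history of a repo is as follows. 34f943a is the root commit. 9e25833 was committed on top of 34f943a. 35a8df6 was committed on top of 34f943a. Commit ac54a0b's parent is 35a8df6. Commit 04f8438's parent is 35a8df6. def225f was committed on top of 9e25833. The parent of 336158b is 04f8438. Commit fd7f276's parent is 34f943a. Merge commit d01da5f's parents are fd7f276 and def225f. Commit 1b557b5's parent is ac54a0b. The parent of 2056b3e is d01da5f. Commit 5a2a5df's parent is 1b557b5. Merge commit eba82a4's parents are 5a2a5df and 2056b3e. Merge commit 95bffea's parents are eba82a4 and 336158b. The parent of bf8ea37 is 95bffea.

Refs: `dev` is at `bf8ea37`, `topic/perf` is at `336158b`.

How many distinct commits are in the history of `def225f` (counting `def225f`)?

Walking parent pointers from def225f: reachable set = {34f943a, 9e25833, def225f}.
That is 3 commits.

3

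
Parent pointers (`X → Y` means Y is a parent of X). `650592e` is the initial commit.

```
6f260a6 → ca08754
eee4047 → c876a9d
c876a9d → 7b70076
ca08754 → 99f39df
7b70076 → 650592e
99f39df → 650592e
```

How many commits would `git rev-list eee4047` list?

Walking parent pointers from eee4047: reachable set = {650592e, 7b70076, c876a9d, eee4047}.
That is 4 commits.

4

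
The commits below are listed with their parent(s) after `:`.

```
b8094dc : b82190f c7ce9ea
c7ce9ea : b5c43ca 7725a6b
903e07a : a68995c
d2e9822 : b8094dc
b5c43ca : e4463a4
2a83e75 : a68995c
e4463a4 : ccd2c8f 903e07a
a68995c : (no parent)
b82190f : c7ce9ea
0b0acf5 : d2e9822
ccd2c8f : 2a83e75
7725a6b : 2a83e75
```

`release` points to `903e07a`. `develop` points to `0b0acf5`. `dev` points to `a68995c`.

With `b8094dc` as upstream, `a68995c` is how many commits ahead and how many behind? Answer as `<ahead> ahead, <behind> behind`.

Reachable from a68995c: {a68995c}.
Reachable from b8094dc: {2a83e75, 7725a6b, 903e07a, a68995c, b5c43ca, b8094dc, b82190f, c7ce9ea, ccd2c8f, e4463a4}.
Only in a68995c's history (ahead): {} — 0.
Only in b8094dc's history (behind): {2a83e75, 7725a6b, 903e07a, b5c43ca, b8094dc, b82190f, c7ce9ea, ccd2c8f, e4463a4} — 9.

0 ahead, 9 behind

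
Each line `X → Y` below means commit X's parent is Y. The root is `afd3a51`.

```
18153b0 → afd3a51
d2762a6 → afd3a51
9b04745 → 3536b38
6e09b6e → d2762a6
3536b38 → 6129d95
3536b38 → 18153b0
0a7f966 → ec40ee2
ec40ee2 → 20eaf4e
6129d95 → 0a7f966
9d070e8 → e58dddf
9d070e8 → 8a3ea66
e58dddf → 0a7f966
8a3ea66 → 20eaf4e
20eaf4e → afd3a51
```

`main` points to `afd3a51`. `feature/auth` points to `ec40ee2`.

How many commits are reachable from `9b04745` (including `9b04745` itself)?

8

Walking parent pointers from 9b04745: reachable set = {0a7f966, 18153b0, 20eaf4e, 3536b38, 6129d95, 9b04745, afd3a51, ec40ee2}.
That is 8 commits.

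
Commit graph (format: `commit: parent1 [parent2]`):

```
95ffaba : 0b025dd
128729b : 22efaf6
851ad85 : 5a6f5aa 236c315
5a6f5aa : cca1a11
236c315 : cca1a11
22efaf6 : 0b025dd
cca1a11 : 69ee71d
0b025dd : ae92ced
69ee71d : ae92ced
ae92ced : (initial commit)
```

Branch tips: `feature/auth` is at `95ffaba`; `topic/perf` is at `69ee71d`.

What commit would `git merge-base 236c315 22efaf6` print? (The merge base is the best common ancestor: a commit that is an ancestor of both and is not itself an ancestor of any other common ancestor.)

ae92ced

Ancestors of 236c315: {236c315, 69ee71d, ae92ced, cca1a11}.
Ancestors of 22efaf6: {0b025dd, 22efaf6, ae92ced}.
Common ancestors: {ae92ced}.
The only common ancestor is ae92ced, so it is the merge base.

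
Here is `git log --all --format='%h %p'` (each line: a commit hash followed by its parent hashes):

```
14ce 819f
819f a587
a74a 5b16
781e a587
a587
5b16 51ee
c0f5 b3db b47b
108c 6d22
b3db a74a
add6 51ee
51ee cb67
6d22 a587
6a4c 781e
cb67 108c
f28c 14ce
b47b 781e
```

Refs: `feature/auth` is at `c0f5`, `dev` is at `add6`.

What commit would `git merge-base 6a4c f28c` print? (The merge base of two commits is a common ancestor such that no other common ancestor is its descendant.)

a587

Ancestors of 6a4c: {6a4c, 781e, a587}.
Ancestors of f28c: {14ce, 819f, a587, f28c}.
Common ancestors: {a587}.
The only common ancestor is a587, so it is the merge base.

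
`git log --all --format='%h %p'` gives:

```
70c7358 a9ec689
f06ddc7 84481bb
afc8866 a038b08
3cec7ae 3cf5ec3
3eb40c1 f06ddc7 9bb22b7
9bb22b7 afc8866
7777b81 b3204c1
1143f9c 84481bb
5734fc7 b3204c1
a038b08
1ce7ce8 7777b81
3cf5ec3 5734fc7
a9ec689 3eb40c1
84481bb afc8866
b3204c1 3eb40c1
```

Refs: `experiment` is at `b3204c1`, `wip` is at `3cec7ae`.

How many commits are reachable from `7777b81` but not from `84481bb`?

Reachable from 7777b81: {3eb40c1, 7777b81, 84481bb, 9bb22b7, a038b08, afc8866, b3204c1, f06ddc7}.
Reachable from 84481bb: {84481bb, a038b08, afc8866}.
In 7777b81's history but not 84481bb's: {3eb40c1, 7777b81, 9bb22b7, b3204c1, f06ddc7} — 5 commits.

5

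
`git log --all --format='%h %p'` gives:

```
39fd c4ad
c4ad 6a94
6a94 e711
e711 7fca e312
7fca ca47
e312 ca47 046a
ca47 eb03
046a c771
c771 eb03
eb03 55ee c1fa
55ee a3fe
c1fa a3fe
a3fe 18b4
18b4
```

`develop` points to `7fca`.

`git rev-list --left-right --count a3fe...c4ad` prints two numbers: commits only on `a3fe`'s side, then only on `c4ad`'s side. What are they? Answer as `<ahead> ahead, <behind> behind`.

0 ahead, 11 behind

Reachable from a3fe: {18b4, a3fe}.
Reachable from c4ad: {046a, 18b4, 55ee, 6a94, 7fca, a3fe, c1fa, c4ad, c771, ca47, e312, e711, eb03}.
Only in a3fe's history (ahead): {} — 0.
Only in c4ad's history (behind): {046a, 55ee, 6a94, 7fca, c1fa, c4ad, c771, ca47, e312, e711, eb03} — 11.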